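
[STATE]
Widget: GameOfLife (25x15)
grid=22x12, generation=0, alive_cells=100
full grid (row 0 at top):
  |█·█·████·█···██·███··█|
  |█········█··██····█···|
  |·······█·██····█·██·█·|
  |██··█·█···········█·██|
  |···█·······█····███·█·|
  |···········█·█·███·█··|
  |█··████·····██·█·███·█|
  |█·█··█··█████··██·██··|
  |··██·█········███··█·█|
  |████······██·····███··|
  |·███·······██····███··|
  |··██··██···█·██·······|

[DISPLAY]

Gen: 0                   
█·█·████·█···██·███··█   
█········█··██····█···   
·······█·██····█·██·█·   
██··█·█···········█·██   
···█·······█····███·█·   
···········█·█·███·█··   
█··████·····██·█·███·█   
█·█··█··█████··██·██··   
··██·█········███··█·█   
████······██·····███··   
·███·······██····███··   
··██··██···█·██·······   
                         
                         


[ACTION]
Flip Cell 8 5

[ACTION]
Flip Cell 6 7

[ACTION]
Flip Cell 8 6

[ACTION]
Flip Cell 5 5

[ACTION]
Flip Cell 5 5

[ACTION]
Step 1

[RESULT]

Gen: 1                   
·█···██·█···███··██···   
·█···█·█·█··██·█······   
██······███······██·██   
··········█·········██   
············█··█····██   
···█·██····█·█·█······   
·█·███████···█········   
··█·····█████·········   
█···█·······█·█·······   
█···█·····███··█······   
█···█········█···█·█··   
·█·█·······█·█····█···   
                         
                         


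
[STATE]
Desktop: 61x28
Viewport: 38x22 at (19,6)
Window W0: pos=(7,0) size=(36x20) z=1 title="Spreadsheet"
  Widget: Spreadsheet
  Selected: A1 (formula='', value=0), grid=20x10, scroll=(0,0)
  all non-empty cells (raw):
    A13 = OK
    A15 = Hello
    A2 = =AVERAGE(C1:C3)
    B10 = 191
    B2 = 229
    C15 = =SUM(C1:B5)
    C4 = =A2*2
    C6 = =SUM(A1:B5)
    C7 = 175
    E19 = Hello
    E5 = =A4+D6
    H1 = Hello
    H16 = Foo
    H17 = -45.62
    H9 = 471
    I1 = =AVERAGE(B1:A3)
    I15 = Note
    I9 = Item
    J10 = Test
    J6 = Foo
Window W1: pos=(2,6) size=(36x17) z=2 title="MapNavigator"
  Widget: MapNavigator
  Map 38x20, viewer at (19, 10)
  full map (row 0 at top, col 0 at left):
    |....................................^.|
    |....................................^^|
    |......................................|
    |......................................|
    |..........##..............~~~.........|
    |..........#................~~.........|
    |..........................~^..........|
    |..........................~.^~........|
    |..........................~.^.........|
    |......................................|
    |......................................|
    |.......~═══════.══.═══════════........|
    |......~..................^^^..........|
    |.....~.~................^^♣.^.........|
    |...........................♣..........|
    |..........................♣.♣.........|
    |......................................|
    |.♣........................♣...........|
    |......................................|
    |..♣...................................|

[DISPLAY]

━━━━━━━━━━━━━━━━━━┓    ┃              
                  ┃    ┃              
──────────────────┨    ┃              
........~~~.......┃    ┃              
.........~~.......┃    ┃              
........~^........┃    ┃              
........~.^~......┃    ┃              
........~.^.......┃    ┃              
..................┃    ┃              
.@................┃    ┃              
.═══════════......┃    ┃              
.......^^^........┃    ┃              
......^^♣.^.......┃    ┃              
.........♣........┃━━━━┛              
........♣.♣.......┃                   
..................┃                   
━━━━━━━━━━━━━━━━━━┛                   
                                      
                                      
                                      
                                      
                                      


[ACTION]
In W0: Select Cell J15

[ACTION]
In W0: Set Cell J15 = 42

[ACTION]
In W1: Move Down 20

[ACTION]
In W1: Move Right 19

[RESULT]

━━━━━━━━━━━━━━━━━━┓    ┃              
                  ┃    ┃              
──────────────────┨    ┃              
..                ┃    ┃              
..                ┃    ┃              
..                ┃    ┃              
..                ┃    ┃              
..                ┃    ┃              
..                ┃    ┃              
.@                ┃    ┃              
                  ┃    ┃              
                  ┃    ┃              
                  ┃    ┃              
                  ┃━━━━┛              
                  ┃                   
                  ┃                   
━━━━━━━━━━━━━━━━━━┛                   
                                      
                                      
                                      
                                      
                                      


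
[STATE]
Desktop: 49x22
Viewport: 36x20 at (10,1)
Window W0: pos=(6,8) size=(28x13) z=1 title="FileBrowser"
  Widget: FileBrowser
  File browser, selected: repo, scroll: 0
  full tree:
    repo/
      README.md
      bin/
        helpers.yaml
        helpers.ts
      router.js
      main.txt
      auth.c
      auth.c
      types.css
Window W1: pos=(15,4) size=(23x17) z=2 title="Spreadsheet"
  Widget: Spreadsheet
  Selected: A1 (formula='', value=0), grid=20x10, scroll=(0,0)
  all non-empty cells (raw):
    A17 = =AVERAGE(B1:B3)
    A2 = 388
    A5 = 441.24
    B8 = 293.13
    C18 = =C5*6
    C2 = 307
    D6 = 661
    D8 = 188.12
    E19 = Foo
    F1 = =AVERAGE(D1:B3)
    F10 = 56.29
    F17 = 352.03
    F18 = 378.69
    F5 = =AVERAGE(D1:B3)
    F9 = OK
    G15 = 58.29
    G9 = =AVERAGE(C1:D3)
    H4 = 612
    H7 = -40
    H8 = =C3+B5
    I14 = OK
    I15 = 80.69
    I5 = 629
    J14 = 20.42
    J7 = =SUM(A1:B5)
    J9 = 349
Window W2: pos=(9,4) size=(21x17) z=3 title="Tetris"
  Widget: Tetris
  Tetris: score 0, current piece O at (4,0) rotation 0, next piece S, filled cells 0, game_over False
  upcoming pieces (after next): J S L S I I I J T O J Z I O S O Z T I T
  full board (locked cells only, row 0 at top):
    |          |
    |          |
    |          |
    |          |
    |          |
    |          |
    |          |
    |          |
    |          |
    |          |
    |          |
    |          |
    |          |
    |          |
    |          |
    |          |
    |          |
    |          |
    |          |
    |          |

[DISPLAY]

                                    
                                    
                                    
━━━━━━━━━━━━━━━━━━━┓━━━━━━━┓        
 Tetris            ┃       ┃        
───────────────────┨───────┨        
          │Next:   ┃       ┃        
          │ ░░     ┃ B     ┃        
          │░░      ┃-------┃        
          │        ┃     0 ┃        
          │        ┃     0 ┃        
          │        ┃     0 ┃        
          │Score:  ┃     0 ┃        
          │0       ┃     0 ┃        
          │        ┃     0 ┃        
          │        ┃     0 ┃        
          │        ┃293.13 ┃        
          │        ┃     0 ┃        
          │        ┃     0 ┃        
━━━━━━━━━━━━━━━━━━━┛━━━━━━━┛        


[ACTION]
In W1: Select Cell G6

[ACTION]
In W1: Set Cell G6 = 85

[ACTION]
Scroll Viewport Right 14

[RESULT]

                                    
                                    
                                    
━━━━━━━━━━━━━━━━┓━━━━━━━┓           
tris            ┃       ┃           
────────────────┨───────┨           
       │Next:   ┃       ┃           
       │ ░░     ┃ B     ┃           
       │░░      ┃-------┃           
       │        ┃     0 ┃           
       │        ┃     0 ┃           
       │        ┃     0 ┃           
       │Score:  ┃     0 ┃           
       │0       ┃     0 ┃           
       │        ┃     0 ┃           
       │        ┃     0 ┃           
       │        ┃293.13 ┃           
       │        ┃     0 ┃           
       │        ┃     0 ┃           
━━━━━━━━━━━━━━━━┛━━━━━━━┛           


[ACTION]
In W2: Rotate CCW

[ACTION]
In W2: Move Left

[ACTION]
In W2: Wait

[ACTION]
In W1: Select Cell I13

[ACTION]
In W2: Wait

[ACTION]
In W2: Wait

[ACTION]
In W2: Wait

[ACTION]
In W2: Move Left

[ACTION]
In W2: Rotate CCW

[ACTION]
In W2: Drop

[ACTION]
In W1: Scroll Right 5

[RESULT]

                                    
                                    
                                    
━━━━━━━━━━━━━━━━┓━━━━━━━┓           
tris            ┃       ┃           
────────────────┨───────┨           
       │Next:   ┃       ┃           
       │ ░░     ┃ G     ┃           
       │░░      ┃-------┃           
       │        ┃     0 ┃           
       │        ┃     0 ┃           
       │        ┃     0 ┃           
       │Score:  ┃     0 ┃           
       │0       ┃     0 ┃           
       │        ┃    85 ┃           
       │        ┃     0 ┃           
       │        ┃     0 ┃           
       │        ┃ 51.17 ┃           
       │        ┃     0 ┃           
━━━━━━━━━━━━━━━━┛━━━━━━━┛           


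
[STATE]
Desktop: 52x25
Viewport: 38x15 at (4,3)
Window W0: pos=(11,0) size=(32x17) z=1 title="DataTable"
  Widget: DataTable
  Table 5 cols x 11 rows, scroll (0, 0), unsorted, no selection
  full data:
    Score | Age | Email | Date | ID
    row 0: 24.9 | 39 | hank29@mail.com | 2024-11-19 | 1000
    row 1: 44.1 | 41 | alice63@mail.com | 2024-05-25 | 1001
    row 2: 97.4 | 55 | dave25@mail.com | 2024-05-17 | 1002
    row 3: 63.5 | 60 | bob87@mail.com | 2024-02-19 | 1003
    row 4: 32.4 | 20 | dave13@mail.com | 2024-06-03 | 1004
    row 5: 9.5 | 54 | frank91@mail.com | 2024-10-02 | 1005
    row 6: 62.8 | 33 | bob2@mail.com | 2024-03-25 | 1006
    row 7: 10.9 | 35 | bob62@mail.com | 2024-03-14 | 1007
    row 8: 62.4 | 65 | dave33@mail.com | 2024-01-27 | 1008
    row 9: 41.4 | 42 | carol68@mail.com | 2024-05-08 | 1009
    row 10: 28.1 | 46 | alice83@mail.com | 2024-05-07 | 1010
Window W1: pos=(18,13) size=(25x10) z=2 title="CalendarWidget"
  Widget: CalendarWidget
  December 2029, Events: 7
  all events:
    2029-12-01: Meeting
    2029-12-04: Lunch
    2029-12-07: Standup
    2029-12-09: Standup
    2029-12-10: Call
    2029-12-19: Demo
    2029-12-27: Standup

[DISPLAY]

       ┃Score│Age│Email           │Dat
       ┃─────┼───┼────────────────┼───
       ┃24.9 │39 │hank29@mail.com │202
       ┃44.1 │41 │alice63@mail.com│202
       ┃97.4 │55 │dave25@mail.com │202
       ┃63.5 │60 │bob87@mail.com  │202
       ┃32.4 │20 │dave13@mail.com │202
       ┃9.5  │54 │frank91@mail.com│202
       ┃62.8 │33 │bob2@mail.com   │202
       ┃10.9 │35 │bob62@mail.com  │202
       ┃62.4 │┏━━━━━━━━━━━━━━━━━━━━━━━
       ┃41.4 │┃ CalendarWidget        
       ┃28.1 │┠───────────────────────
       ┗━━━━━━┃     December 2029     
              ┃Mo Tu We Th Fr Sa Su   


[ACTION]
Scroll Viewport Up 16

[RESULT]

       ┏━━━━━━━━━━━━━━━━━━━━━━━━━━━━━━
       ┃ DataTable                    
       ┠──────────────────────────────
       ┃Score│Age│Email           │Dat
       ┃─────┼───┼────────────────┼───
       ┃24.9 │39 │hank29@mail.com │202
       ┃44.1 │41 │alice63@mail.com│202
       ┃97.4 │55 │dave25@mail.com │202
       ┃63.5 │60 │bob87@mail.com  │202
       ┃32.4 │20 │dave13@mail.com │202
       ┃9.5  │54 │frank91@mail.com│202
       ┃62.8 │33 │bob2@mail.com   │202
       ┃10.9 │35 │bob62@mail.com  │202
       ┃62.4 │┏━━━━━━━━━━━━━━━━━━━━━━━
       ┃41.4 │┃ CalendarWidget        


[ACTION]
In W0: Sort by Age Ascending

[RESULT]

       ┏━━━━━━━━━━━━━━━━━━━━━━━━━━━━━━
       ┃ DataTable                    
       ┠──────────────────────────────
       ┃Score│Ag▲│Email           │Dat
       ┃─────┼───┼────────────────┼───
       ┃32.4 │20 │dave13@mail.com │202
       ┃62.8 │33 │bob2@mail.com   │202
       ┃10.9 │35 │bob62@mail.com  │202
       ┃24.9 │39 │hank29@mail.com │202
       ┃44.1 │41 │alice63@mail.com│202
       ┃41.4 │42 │carol68@mail.com│202
       ┃28.1 │46 │alice83@mail.com│202
       ┃9.5  │54 │frank91@mail.com│202
       ┃97.4 │┏━━━━━━━━━━━━━━━━━━━━━━━
       ┃63.5 │┃ CalendarWidget        


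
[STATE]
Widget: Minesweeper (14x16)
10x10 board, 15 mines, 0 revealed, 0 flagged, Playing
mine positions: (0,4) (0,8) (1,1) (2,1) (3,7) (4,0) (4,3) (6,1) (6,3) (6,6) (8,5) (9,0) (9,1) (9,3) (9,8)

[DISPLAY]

■■■■■■■■■■    
■■■■■■■■■■    
■■■■■■■■■■    
■■■■■■■■■■    
■■■■■■■■■■    
■■■■■■■■■■    
■■■■■■■■■■    
■■■■■■■■■■    
■■■■■■■■■■    
■■■■■■■■■■    
              
              
              
              
              
              


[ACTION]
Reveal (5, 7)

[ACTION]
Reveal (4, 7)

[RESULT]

■■■■■■■■■■    
■■■■■■■■■■    
■■■■■■■■■■    
■■■■■■■■■■    
■■■■■■■1■■    
■■■■■■■1■■    
■■■■■■■■■■    
■■■■■■■■■■    
■■■■■■■■■■    
■■■■■■■■■■    
              
              
              
              
              
              


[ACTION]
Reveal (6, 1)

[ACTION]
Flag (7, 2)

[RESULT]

■■■■✹■■■✹■    
■✹■■■■■■■■    
■✹■■■■■■■■    
■■■■■■■✹■■    
✹■■✹■■■1■■    
■■■■■■■1■■    
■✹■✹■■✹■■■    
■■■■■■■■■■    
■■■■■✹■■■■    
✹✹■✹■■■■✹■    
              
              
              
              
              
              


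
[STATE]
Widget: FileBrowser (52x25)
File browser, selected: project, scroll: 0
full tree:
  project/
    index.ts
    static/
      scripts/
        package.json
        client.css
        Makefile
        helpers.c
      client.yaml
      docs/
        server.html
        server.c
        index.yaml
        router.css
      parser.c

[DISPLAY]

> [-] project/                                      
    index.ts                                        
    [+] static/                                     
                                                    
                                                    
                                                    
                                                    
                                                    
                                                    
                                                    
                                                    
                                                    
                                                    
                                                    
                                                    
                                                    
                                                    
                                                    
                                                    
                                                    
                                                    
                                                    
                                                    
                                                    
                                                    


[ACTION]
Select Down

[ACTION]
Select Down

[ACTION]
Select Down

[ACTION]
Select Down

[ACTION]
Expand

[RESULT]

  [-] project/                                      
    index.ts                                        
  > [-] static/                                     
      [+] scripts/                                  
      client.yaml                                   
      [+] docs/                                     
      parser.c                                      
                                                    
                                                    
                                                    
                                                    
                                                    
                                                    
                                                    
                                                    
                                                    
                                                    
                                                    
                                                    
                                                    
                                                    
                                                    
                                                    
                                                    
                                                    


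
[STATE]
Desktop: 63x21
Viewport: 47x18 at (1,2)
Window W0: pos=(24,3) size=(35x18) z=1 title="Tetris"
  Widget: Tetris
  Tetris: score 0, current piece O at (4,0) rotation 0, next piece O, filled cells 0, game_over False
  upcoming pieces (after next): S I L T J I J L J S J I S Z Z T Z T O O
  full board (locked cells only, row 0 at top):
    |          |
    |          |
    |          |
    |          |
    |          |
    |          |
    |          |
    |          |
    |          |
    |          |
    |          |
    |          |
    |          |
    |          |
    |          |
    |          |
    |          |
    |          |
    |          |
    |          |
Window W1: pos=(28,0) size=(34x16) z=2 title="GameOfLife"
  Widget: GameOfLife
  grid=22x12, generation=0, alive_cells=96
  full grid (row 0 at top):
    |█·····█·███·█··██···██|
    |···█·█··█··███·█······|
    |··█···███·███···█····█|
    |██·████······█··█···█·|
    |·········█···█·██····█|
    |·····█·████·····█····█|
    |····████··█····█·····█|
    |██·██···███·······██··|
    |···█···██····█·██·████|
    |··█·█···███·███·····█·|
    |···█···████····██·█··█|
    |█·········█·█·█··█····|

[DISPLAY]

                           ┠───────────────────
                       ┏━━━┃Gen: 0             
                       ┃ Te┃█·····█·███·█··██··
                       ┠───┃···█·█··█··███·█···
                       ┃   ┃··█···███·███···█··
                       ┃   ┃██·████······█··█··
                       ┃   ┃·········█···█·██··
                       ┃   ┃·····█·████·····█··
                       ┃   ┃····████··█····█···
                       ┃   ┃██·██···███·······█
                       ┃   ┃···█···██····█·██·█
                       ┃   ┃··█·█···███·███····
                       ┃   ┃···█···████····██·█
                       ┃   ┗━━━━━━━━━━━━━━━━━━━
                       ┃          │            
                       ┃          │            
                       ┃          │            
                       ┃          │            


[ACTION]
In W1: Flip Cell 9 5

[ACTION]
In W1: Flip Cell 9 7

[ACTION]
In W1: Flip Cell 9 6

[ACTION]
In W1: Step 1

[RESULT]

                           ┠───────────────────
                       ┏━━━┃Gen: 1             
                       ┃ Te┃·······████·█████··
                       ┠───┃·····█·······███···
                       ┃   ┃·██·····███···███··
                       ┃   ┃·██████·████·██·██·
                       ┃   ┃·······█·██···████·
                       ┃   ┃····██·█··█···█·█··
                       ┃   ┃···█·······█·······
                       ┃   ┃··██······█···█████
                       ┃   ┃·█·········███·█·██
                       ┃   ┃··█·██····████····█
                       ┃   ┃···███······█··███·
                       ┃   ┗━━━━━━━━━━━━━━━━━━━
                       ┃          │            
                       ┃          │            
                       ┃          │            
                       ┃          │            


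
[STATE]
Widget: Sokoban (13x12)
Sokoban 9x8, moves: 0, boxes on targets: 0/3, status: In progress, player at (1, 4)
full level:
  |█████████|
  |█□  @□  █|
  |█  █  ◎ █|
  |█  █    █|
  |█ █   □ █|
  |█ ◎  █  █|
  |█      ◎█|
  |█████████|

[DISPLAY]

█████████    
█□  @□  █    
█  █  ◎ █    
█  █    █    
█ █   □ █    
█ ◎  █  █    
█      ◎█    
█████████    
Moves: 0  0/3
             
             
             


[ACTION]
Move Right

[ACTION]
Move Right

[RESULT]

█████████    
█□    @□█    
█  █  ◎ █    
█  █    █    
█ █   □ █    
█ ◎  █  █    
█      ◎█    
█████████    
Moves: 2  0/3
             
             
             


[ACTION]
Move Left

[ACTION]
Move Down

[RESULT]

█████████    
█□     □█    
█  █ @◎ █    
█  █    █    
█ █   □ █    
█ ◎  █  █    
█      ◎█    
█████████    
Moves: 4  0/3
             
             
             


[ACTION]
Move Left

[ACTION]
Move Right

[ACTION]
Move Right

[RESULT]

█████████    
█□     □█    
█  █  + █    
█  █    █    
█ █   □ █    
█ ◎  █  █    
█      ◎█    
█████████    
Moves: 7  0/3
             
             
             


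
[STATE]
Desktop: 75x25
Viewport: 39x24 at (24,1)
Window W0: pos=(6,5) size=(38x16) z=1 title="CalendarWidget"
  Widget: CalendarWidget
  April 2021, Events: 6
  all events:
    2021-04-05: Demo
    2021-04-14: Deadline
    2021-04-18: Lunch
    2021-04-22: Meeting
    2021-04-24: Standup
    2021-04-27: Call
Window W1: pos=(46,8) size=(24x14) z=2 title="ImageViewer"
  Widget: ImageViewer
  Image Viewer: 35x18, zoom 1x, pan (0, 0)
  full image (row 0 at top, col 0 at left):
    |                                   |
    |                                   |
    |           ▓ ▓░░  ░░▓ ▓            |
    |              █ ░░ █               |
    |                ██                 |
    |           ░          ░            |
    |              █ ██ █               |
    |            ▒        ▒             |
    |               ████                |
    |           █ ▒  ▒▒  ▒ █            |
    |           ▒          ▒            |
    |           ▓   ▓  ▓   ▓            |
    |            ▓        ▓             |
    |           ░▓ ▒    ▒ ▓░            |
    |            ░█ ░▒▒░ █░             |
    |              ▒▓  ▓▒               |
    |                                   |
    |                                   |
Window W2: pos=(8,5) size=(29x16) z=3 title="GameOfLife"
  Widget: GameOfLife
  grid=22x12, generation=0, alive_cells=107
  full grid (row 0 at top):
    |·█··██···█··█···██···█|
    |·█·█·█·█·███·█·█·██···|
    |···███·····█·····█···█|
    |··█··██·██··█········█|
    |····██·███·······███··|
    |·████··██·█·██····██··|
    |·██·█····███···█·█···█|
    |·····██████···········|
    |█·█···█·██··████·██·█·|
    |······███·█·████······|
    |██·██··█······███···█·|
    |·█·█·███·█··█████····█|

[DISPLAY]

                                       
                                       
                                       
                                       
━━━━━━━━━━━━┓━━━━━━┓                   
            ┃      ┃                   
────────────┨──────┨                   
            ┃      ┃  ┏━━━━━━━━━━━━━━━━
·██···█     ┃      ┃  ┃ ImageViewer    
█·██···     ┃      ┃  ┠────────────────
··█···█     ┃      ┃  ┃                
······█     ┃      ┃  ┃                
··███··     ┃      ┃  ┃           ▓ ▓░░
···██··     ┃      ┃  ┃              █ 
█·█···█     ┃      ┃  ┃                
·······     ┃      ┃  ┃           ░    
█·██·█·     ┃      ┃  ┃              █ 
█······     ┃      ┃  ┃            ▒   
██···█·     ┃      ┃  ┃               █
━━━━━━━━━━━━┛━━━━━━┛  ┃           █ ▒  
                      ┗━━━━━━━━━━━━━━━━
                                       
                                       
                                       


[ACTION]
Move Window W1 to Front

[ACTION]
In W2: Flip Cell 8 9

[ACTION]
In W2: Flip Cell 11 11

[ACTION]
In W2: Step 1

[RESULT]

                                       
                                       
                                       
                                       
━━━━━━━━━━━━┓━━━━━━┓                   
            ┃      ┃                   
────────────┨──────┨                   
            ┃      ┃  ┏━━━━━━━━━━━━━━━━
·███···     ┃      ┃  ┃ ImageViewer    
···█···     ┃      ┃  ┠────────────────
·███···     ┃      ┃  ┃                
··█··█·     ┃      ┃  ┃                
··█·██·     ┃      ┃  ┃           ▓ ▓░░
·█··██·     ┃      ┃  ┃              █ 
···█···     ┃      ┃  ┃                
█·██···     ┃      ┃  ┃           ░    
██·····     ┃      ┃  ┃              █ 
··█·█··     ┃      ┃  ┃            ▒   
·······     ┃      ┃  ┃               █
━━━━━━━━━━━━┛━━━━━━┛  ┃           █ ▒  
                      ┗━━━━━━━━━━━━━━━━
                                       
                                       
                                       


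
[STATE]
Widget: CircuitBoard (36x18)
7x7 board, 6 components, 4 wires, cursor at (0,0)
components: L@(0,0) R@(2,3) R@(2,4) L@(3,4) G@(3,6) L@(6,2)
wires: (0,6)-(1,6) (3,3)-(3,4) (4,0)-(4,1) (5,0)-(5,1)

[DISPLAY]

   0 1 2 3 4 5 6                    
0  [L]                      ·       
                            │       
1                           ·       
                                    
2               R   R               
                                    
3               · ─ L       G       
                                    
4   · ─ ·                           
                                    
5   · ─ ·                           
                                    
6           L                       
Cursor: (0,0)                       
                                    
                                    
                                    


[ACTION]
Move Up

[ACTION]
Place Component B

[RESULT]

   0 1 2 3 4 5 6                    
0  [B]                      ·       
                            │       
1                           ·       
                                    
2               R   R               
                                    
3               · ─ L       G       
                                    
4   · ─ ·                           
                                    
5   · ─ ·                           
                                    
6           L                       
Cursor: (0,0)                       
                                    
                                    
                                    


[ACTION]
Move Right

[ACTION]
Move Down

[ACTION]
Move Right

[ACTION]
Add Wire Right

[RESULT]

   0 1 2 3 4 5 6                    
0   B                       ·       
                            │       
1          [.]─ ·           ·       
                                    
2               R   R               
                                    
3               · ─ L       G       
                                    
4   · ─ ·                           
                                    
5   · ─ ·                           
                                    
6           L                       
Cursor: (1,2)                       
                                    
                                    
                                    


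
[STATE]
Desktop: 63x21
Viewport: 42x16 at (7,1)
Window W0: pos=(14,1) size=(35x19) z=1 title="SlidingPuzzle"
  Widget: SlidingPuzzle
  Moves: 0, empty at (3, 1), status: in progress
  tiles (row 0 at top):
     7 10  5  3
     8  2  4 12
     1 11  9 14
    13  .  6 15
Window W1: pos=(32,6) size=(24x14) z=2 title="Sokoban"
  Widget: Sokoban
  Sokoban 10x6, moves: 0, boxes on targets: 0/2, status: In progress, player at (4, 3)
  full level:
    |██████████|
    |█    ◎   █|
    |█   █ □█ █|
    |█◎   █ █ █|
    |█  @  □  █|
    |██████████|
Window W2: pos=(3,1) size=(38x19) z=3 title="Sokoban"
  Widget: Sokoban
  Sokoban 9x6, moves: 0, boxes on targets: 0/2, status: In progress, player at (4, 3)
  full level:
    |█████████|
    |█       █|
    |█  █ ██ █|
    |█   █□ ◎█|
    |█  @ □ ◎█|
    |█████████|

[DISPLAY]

━━━━━━━━━━━━━━━━━━━━━━━━━━━━━━━━━┓━━━━━━━┓
koban                            ┃       ┃
─────────────────────────────────┨───────┨
██████                           ┃       ┃
     █                           ┃       ┃
█ ██ █                           ┃━━━━━━━━
 █□ ◎█                           ┃        
@ □ ◎█                           ┃────────
██████                           ┃██      
es: 0  0/2                       ┃ █      
                                 ┃ █      
                                 ┃ █      
                                 ┃ █      
                                 ┃██      
                                 ┃  0/2   
                                 ┃        


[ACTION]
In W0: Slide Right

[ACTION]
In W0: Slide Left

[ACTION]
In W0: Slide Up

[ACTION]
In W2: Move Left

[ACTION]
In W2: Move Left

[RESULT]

━━━━━━━━━━━━━━━━━━━━━━━━━━━━━━━━━┓━━━━━━━┓
koban                            ┃       ┃
─────────────────────────────────┨───────┨
██████                           ┃       ┃
     █                           ┃       ┃
█ ██ █                           ┃━━━━━━━━
 █□ ◎█                           ┃        
  □ ◎█                           ┃────────
██████                           ┃██      
es: 2  0/2                       ┃ █      
                                 ┃ █      
                                 ┃ █      
                                 ┃ █      
                                 ┃██      
                                 ┃  0/2   
                                 ┃        


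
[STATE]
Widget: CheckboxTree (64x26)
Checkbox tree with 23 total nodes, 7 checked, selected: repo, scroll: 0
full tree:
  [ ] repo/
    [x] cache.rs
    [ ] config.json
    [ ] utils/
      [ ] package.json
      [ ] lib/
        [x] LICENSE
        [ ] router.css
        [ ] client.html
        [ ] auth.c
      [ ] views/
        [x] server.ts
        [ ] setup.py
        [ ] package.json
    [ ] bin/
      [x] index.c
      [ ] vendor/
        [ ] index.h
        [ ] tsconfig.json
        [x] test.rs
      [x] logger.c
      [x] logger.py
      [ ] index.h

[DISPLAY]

>[-] repo/                                                      
   [x] cache.rs                                                 
   [ ] config.json                                              
   [-] utils/                                                   
     [ ] package.json                                           
     [-] lib/                                                   
       [x] LICENSE                                              
       [ ] router.css                                           
       [ ] client.html                                          
       [ ] auth.c                                               
     [-] views/                                                 
       [x] server.ts                                            
       [ ] setup.py                                             
       [ ] package.json                                         
   [-] bin/                                                     
     [x] index.c                                                
     [-] vendor/                                                
       [ ] index.h                                              
       [ ] tsconfig.json                                        
       [x] test.rs                                              
     [x] logger.c                                               
     [x] logger.py                                              
     [ ] index.h                                                
                                                                
                                                                
                                                                


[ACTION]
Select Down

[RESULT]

 [-] repo/                                                      
>  [x] cache.rs                                                 
   [ ] config.json                                              
   [-] utils/                                                   
     [ ] package.json                                           
     [-] lib/                                                   
       [x] LICENSE                                              
       [ ] router.css                                           
       [ ] client.html                                          
       [ ] auth.c                                               
     [-] views/                                                 
       [x] server.ts                                            
       [ ] setup.py                                             
       [ ] package.json                                         
   [-] bin/                                                     
     [x] index.c                                                
     [-] vendor/                                                
       [ ] index.h                                              
       [ ] tsconfig.json                                        
       [x] test.rs                                              
     [x] logger.c                                               
     [x] logger.py                                              
     [ ] index.h                                                
                                                                
                                                                
                                                                


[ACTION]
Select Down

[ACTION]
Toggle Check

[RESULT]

 [-] repo/                                                      
   [x] cache.rs                                                 
>  [x] config.json                                              
   [-] utils/                                                   
     [ ] package.json                                           
     [-] lib/                                                   
       [x] LICENSE                                              
       [ ] router.css                                           
       [ ] client.html                                          
       [ ] auth.c                                               
     [-] views/                                                 
       [x] server.ts                                            
       [ ] setup.py                                             
       [ ] package.json                                         
   [-] bin/                                                     
     [x] index.c                                                
     [-] vendor/                                                
       [ ] index.h                                              
       [ ] tsconfig.json                                        
       [x] test.rs                                              
     [x] logger.c                                               
     [x] logger.py                                              
     [ ] index.h                                                
                                                                
                                                                
                                                                
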